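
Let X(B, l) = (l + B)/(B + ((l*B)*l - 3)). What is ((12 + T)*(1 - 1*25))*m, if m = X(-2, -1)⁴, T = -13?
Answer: 1944/2401 ≈ 0.80966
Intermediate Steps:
X(B, l) = (B + l)/(-3 + B + B*l²) (X(B, l) = (B + l)/(B + ((B*l)*l - 3)) = (B + l)/(B + (B*l² - 3)) = (B + l)/(B + (-3 + B*l²)) = (B + l)/(-3 + B + B*l²))
m = 81/2401 (m = ((-2 - 1)/(-3 - 2 - 2*(-1)²))⁴ = (-3/(-3 - 2 - 2*1))⁴ = (-3/(-3 - 2 - 2))⁴ = (-3/(-7))⁴ = (-⅐*(-3))⁴ = (3/7)⁴ = 81/2401 ≈ 0.033736)
((12 + T)*(1 - 1*25))*m = ((12 - 13)*(1 - 1*25))*(81/2401) = -(1 - 25)*(81/2401) = -1*(-24)*(81/2401) = 24*(81/2401) = 1944/2401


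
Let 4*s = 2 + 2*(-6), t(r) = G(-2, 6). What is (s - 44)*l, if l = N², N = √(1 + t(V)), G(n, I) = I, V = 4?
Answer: -651/2 ≈ -325.50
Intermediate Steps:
t(r) = 6
N = √7 (N = √(1 + 6) = √7 ≈ 2.6458)
s = -5/2 (s = (2 + 2*(-6))/4 = (2 - 12)/4 = (¼)*(-10) = -5/2 ≈ -2.5000)
l = 7 (l = (√7)² = 7)
(s - 44)*l = (-5/2 - 44)*7 = -93/2*7 = -651/2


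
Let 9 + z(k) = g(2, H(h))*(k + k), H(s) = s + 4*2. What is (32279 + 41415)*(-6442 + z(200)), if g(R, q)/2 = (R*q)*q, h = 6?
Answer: 22635038406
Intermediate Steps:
H(s) = 8 + s (H(s) = s + 8 = 8 + s)
g(R, q) = 2*R*q**2 (g(R, q) = 2*((R*q)*q) = 2*(R*q**2) = 2*R*q**2)
z(k) = -9 + 1568*k (z(k) = -9 + (2*2*(8 + 6)**2)*(k + k) = -9 + (2*2*14**2)*(2*k) = -9 + (2*2*196)*(2*k) = -9 + 784*(2*k) = -9 + 1568*k)
(32279 + 41415)*(-6442 + z(200)) = (32279 + 41415)*(-6442 + (-9 + 1568*200)) = 73694*(-6442 + (-9 + 313600)) = 73694*(-6442 + 313591) = 73694*307149 = 22635038406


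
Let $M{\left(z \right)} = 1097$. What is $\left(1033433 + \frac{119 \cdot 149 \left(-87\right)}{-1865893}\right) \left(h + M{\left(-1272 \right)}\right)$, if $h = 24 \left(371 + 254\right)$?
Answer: $\frac{31039473955752802}{1865893} \approx 1.6635 \cdot 10^{10}$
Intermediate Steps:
$h = 15000$ ($h = 24 \cdot 625 = 15000$)
$\left(1033433 + \frac{119 \cdot 149 \left(-87\right)}{-1865893}\right) \left(h + M{\left(-1272 \right)}\right) = \left(1033433 + \frac{119 \cdot 149 \left(-87\right)}{-1865893}\right) \left(15000 + 1097\right) = \left(1033433 + 17731 \left(-87\right) \left(- \frac{1}{1865893}\right)\right) 16097 = \left(1033433 - - \frac{1542597}{1865893}\right) 16097 = \left(1033433 + \frac{1542597}{1865893}\right) 16097 = \frac{1928276943266}{1865893} \cdot 16097 = \frac{31039473955752802}{1865893}$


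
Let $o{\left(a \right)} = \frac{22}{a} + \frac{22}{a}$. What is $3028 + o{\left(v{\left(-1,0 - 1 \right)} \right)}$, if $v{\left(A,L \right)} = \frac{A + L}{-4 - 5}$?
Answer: $3226$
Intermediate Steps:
$v{\left(A,L \right)} = - \frac{A}{9} - \frac{L}{9}$ ($v{\left(A,L \right)} = \frac{A + L}{-9} = \left(A + L\right) \left(- \frac{1}{9}\right) = - \frac{A}{9} - \frac{L}{9}$)
$o{\left(a \right)} = \frac{44}{a}$
$3028 + o{\left(v{\left(-1,0 - 1 \right)} \right)} = 3028 + \frac{44}{\left(- \frac{1}{9}\right) \left(-1\right) - \frac{0 - 1}{9}} = 3028 + \frac{44}{\frac{1}{9} - - \frac{1}{9}} = 3028 + \frac{44}{\frac{1}{9} + \frac{1}{9}} = 3028 + \frac{44}{\frac{2}{9}} = 3028 + 44 \cdot \frac{9}{2} = 3028 + 198 = 3226$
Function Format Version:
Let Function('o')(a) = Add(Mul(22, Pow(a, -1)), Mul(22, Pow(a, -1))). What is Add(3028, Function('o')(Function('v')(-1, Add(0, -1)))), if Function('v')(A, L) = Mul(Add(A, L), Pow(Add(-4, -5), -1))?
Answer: 3226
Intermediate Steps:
Function('v')(A, L) = Add(Mul(Rational(-1, 9), A), Mul(Rational(-1, 9), L)) (Function('v')(A, L) = Mul(Add(A, L), Pow(-9, -1)) = Mul(Add(A, L), Rational(-1, 9)) = Add(Mul(Rational(-1, 9), A), Mul(Rational(-1, 9), L)))
Function('o')(a) = Mul(44, Pow(a, -1))
Add(3028, Function('o')(Function('v')(-1, Add(0, -1)))) = Add(3028, Mul(44, Pow(Add(Mul(Rational(-1, 9), -1), Mul(Rational(-1, 9), Add(0, -1))), -1))) = Add(3028, Mul(44, Pow(Add(Rational(1, 9), Mul(Rational(-1, 9), -1)), -1))) = Add(3028, Mul(44, Pow(Add(Rational(1, 9), Rational(1, 9)), -1))) = Add(3028, Mul(44, Pow(Rational(2, 9), -1))) = Add(3028, Mul(44, Rational(9, 2))) = Add(3028, 198) = 3226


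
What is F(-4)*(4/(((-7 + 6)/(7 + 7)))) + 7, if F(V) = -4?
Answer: 231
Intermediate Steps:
F(-4)*(4/(((-7 + 6)/(7 + 7)))) + 7 = -16/((-7 + 6)/(7 + 7)) + 7 = -16/((-1/14)) + 7 = -16/((-1*1/14)) + 7 = -16/(-1/14) + 7 = -16*(-14) + 7 = -4*(-56) + 7 = 224 + 7 = 231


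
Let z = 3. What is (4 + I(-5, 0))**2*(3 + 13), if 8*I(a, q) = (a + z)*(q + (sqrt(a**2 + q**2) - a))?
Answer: 36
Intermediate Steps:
I(a, q) = (3 + a)*(q + sqrt(a**2 + q**2) - a)/8 (I(a, q) = ((a + 3)*(q + (sqrt(a**2 + q**2) - a)))/8 = ((3 + a)*(q + sqrt(a**2 + q**2) - a))/8 = (3 + a)*(q + sqrt(a**2 + q**2) - a)/8)
(4 + I(-5, 0))**2*(3 + 13) = (4 + (-3/8*(-5) - 1/8*(-5)**2 + (3/8)*0 + 3*sqrt((-5)**2 + 0**2)/8 + (1/8)*(-5)*0 + (1/8)*(-5)*sqrt((-5)**2 + 0**2)))**2*(3 + 13) = (4 + (15/8 - 1/8*25 + 0 + 3*sqrt(25 + 0)/8 + 0 + (1/8)*(-5)*sqrt(25 + 0)))**2*16 = (4 + (15/8 - 25/8 + 0 + 3*sqrt(25)/8 + 0 + (1/8)*(-5)*sqrt(25)))**2*16 = (4 + (15/8 - 25/8 + 0 + (3/8)*5 + 0 + (1/8)*(-5)*5))**2*16 = (4 + (15/8 - 25/8 + 0 + 15/8 + 0 - 25/8))**2*16 = (4 - 5/2)**2*16 = (3/2)**2*16 = (9/4)*16 = 36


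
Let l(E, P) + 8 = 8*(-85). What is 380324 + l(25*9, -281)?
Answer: 379636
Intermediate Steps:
l(E, P) = -688 (l(E, P) = -8 + 8*(-85) = -8 - 680 = -688)
380324 + l(25*9, -281) = 380324 - 688 = 379636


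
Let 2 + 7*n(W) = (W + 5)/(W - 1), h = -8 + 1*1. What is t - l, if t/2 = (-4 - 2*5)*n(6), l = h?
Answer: 31/5 ≈ 6.2000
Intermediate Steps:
h = -7 (h = -8 + 1 = -7)
n(W) = -2/7 + (5 + W)/(7*(-1 + W)) (n(W) = -2/7 + ((W + 5)/(W - 1))/7 = -2/7 + ((5 + W)/(-1 + W))/7 = -2/7 + (5 + W)/(7*(-1 + W)))
l = -7
t = -4/5 (t = 2*((-4 - 2*5)*((7 - 1*6)/(7*(-1 + 6)))) = 2*((-4 - 10)*((1/7)*(7 - 6)/5)) = 2*(-2/5) = -4/5 ≈ -0.80000)
t - l = -4/5 - 1*(-7) = -4/5 + 7 = 31/5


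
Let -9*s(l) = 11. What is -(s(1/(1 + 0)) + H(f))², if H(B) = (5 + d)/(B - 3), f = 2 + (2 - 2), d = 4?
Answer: -8464/81 ≈ -104.49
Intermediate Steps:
s(l) = -11/9 (s(l) = -⅑*11 = -11/9)
f = 2 (f = 2 + 0 = 2)
H(B) = 9/(-3 + B) (H(B) = (5 + 4)/(B - 3) = 9/(-3 + B))
-(s(1/(1 + 0)) + H(f))² = -(-11/9 + 9/(-3 + 2))² = -(-11/9 + 9/(-1))² = -(-11/9 + 9*(-1))² = -(-11/9 - 9)² = -(-92/9)² = -1*8464/81 = -8464/81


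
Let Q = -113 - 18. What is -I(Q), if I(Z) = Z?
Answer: 131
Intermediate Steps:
Q = -131
-I(Q) = -1*(-131) = 131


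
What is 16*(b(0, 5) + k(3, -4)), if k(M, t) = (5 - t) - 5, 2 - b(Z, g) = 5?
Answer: 16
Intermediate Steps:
b(Z, g) = -3 (b(Z, g) = 2 - 1*5 = 2 - 5 = -3)
k(M, t) = -t
16*(b(0, 5) + k(3, -4)) = 16*(-3 - 1*(-4)) = 16*(-3 + 4) = 16*1 = 16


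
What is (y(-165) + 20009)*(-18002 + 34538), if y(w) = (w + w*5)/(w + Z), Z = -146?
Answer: 102916574904/311 ≈ 3.3092e+8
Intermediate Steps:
y(w) = 6*w/(-146 + w) (y(w) = (w + w*5)/(w - 146) = (w + 5*w)/(-146 + w) = (6*w)/(-146 + w) = 6*w/(-146 + w))
(y(-165) + 20009)*(-18002 + 34538) = (6*(-165)/(-146 - 165) + 20009)*(-18002 + 34538) = (6*(-165)/(-311) + 20009)*16536 = (6*(-165)*(-1/311) + 20009)*16536 = (990/311 + 20009)*16536 = (6223789/311)*16536 = 102916574904/311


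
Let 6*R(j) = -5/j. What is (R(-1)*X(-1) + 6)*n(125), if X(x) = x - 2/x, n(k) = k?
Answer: 5125/6 ≈ 854.17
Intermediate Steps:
R(j) = -5/(6*j) (R(j) = (-5/j)/6 = -5/(6*j))
X(x) = x - 2/x
(R(-1)*X(-1) + 6)*n(125) = ((-⅚/(-1))*(-1 - 2/(-1)) + 6)*125 = ((-⅚*(-1))*(-1 - 2*(-1)) + 6)*125 = (5*(-1 + 2)/6 + 6)*125 = ((⅚)*1 + 6)*125 = (⅚ + 6)*125 = (41/6)*125 = 5125/6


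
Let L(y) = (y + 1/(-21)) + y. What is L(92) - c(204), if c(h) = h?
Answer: -421/21 ≈ -20.048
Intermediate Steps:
L(y) = -1/21 + 2*y (L(y) = (y - 1/21) + y = (-1/21 + y) + y = -1/21 + 2*y)
L(92) - c(204) = (-1/21 + 2*92) - 1*204 = (-1/21 + 184) - 204 = 3863/21 - 204 = -421/21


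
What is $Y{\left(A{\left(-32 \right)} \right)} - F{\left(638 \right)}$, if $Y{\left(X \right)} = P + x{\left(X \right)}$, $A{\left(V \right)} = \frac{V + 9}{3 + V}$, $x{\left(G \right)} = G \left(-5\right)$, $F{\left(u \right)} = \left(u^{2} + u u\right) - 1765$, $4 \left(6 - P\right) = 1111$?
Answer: $- \frac{94261451}{116} \approx -8.126 \cdot 10^{5}$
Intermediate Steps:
$P = - \frac{1087}{4}$ ($P = 6 - \frac{1111}{4} = - \frac{1087}{4} \approx -271.75$)
$F{\left(u \right)} = -1765 + 2 u^{2}$ ($F{\left(u \right)} = \left(u^{2} + u^{2}\right) - 1765 = 2 u^{2} - 1765 = -1765 + 2 u^{2}$)
$x{\left(G \right)} = - 5 G$
$A{\left(V \right)} = \frac{9 + V}{3 + V}$
$Y{\left(X \right)} = - \frac{1087}{4} - 5 X$
$Y{\left(A{\left(-32 \right)} \right)} - F{\left(638 \right)} = \left(- \frac{1087}{4} - 5 \frac{9 - 32}{3 - 32}\right) - \left(-1765 + 2 \cdot 638^{2}\right) = \left(- \frac{1087}{4} - 5 \frac{1}{-29} \left(-23\right)\right) - \left(-1765 + 2 \cdot 407044\right) = \left(- \frac{1087}{4} - 5 \left(\left(- \frac{1}{29}\right) \left(-23\right)\right)\right) - \left(-1765 + 814088\right) = \left(- \frac{1087}{4} - \frac{115}{29}\right) - 812323 = - \frac{31983}{116} - 812323 = - \frac{94261451}{116}$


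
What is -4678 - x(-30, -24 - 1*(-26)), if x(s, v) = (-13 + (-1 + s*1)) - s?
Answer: -4664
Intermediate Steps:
x(s, v) = -14 (x(s, v) = (-13 + (-1 + s)) - s = (-14 + s) - s = -14)
-4678 - x(-30, -24 - 1*(-26)) = -4678 - 1*(-14) = -4678 + 14 = -4664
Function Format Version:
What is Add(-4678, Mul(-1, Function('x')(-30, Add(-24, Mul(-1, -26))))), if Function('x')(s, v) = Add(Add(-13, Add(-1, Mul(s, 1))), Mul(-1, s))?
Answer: -4664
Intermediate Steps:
Function('x')(s, v) = -14 (Function('x')(s, v) = Add(Add(-13, Add(-1, s)), Mul(-1, s)) = Add(Add(-14, s), Mul(-1, s)) = -14)
Add(-4678, Mul(-1, Function('x')(-30, Add(-24, Mul(-1, -26))))) = Add(-4678, Mul(-1, -14)) = Add(-4678, 14) = -4664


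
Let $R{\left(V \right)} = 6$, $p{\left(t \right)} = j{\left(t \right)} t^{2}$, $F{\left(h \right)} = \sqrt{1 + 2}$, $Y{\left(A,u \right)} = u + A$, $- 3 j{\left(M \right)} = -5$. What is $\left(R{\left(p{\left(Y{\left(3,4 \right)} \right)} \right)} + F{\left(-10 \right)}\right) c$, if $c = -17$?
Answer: $-102 - 17 \sqrt{3} \approx -131.44$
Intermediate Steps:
$j{\left(M \right)} = \frac{5}{3}$ ($j{\left(M \right)} = \left(- \frac{1}{3}\right) \left(-5\right) = \frac{5}{3}$)
$Y{\left(A,u \right)} = A + u$
$F{\left(h \right)} = \sqrt{3}$
$p{\left(t \right)} = \frac{5 t^{2}}{3}$
$\left(R{\left(p{\left(Y{\left(3,4 \right)} \right)} \right)} + F{\left(-10 \right)}\right) c = \left(6 + \sqrt{3}\right) \left(-17\right) = -102 - 17 \sqrt{3}$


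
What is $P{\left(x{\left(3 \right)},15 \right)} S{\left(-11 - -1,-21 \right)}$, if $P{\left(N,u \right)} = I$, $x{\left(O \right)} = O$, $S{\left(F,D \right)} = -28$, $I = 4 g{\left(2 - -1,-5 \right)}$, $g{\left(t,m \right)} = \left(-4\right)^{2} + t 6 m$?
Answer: $8288$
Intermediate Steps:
$g{\left(t,m \right)} = 16 + 6 m t$
$I = -296$ ($I = 4 \left(16 + 6 \left(-5\right) \left(2 - -1\right)\right) = 4 \left(16 + 6 \left(-5\right) \left(2 + 1\right)\right) = 4 \left(16 + 6 \left(-5\right) 3\right) = 4 \left(16 - 90\right) = 4 \left(-74\right) = -296$)
$P{\left(N,u \right)} = -296$
$P{\left(x{\left(3 \right)},15 \right)} S{\left(-11 - -1,-21 \right)} = \left(-296\right) \left(-28\right) = 8288$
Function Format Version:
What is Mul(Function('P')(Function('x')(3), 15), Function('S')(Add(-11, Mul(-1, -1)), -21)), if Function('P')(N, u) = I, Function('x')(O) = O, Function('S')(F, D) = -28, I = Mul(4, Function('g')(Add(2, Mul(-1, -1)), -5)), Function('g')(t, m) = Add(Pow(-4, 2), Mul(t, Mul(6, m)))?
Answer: 8288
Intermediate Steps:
Function('g')(t, m) = Add(16, Mul(6, m, t))
I = -296 (I = Mul(4, Add(16, Mul(6, -5, Add(2, Mul(-1, -1))))) = Mul(4, Add(16, Mul(6, -5, Add(2, 1)))) = Mul(4, Add(16, Mul(6, -5, 3))) = Mul(4, Add(16, -90)) = Mul(4, -74) = -296)
Function('P')(N, u) = -296
Mul(Function('P')(Function('x')(3), 15), Function('S')(Add(-11, Mul(-1, -1)), -21)) = Mul(-296, -28) = 8288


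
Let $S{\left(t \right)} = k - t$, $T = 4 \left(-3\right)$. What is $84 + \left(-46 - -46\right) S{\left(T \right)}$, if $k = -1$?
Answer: $84$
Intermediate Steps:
$T = -12$
$S{\left(t \right)} = -1 - t$
$84 + \left(-46 - -46\right) S{\left(T \right)} = 84 + \left(-46 - -46\right) \left(-1 - -12\right) = 84 + \left(-46 + 46\right) \left(-1 + 12\right) = 84 + 0 \cdot 11 = 84 + 0 = 84$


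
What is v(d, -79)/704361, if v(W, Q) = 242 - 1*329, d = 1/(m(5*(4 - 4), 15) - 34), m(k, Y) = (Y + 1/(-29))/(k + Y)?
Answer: -29/234787 ≈ -0.00012352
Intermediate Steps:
m(k, Y) = (-1/29 + Y)/(Y + k) (m(k, Y) = (Y - 1/29)/(Y + k) = (-1/29 + Y)/(Y + k))
d = -435/14356 (d = 1/((-1/29 + 15)/(15 + 5*(4 - 4)) - 34) = 1/((434/29)/(15 + 5*0) - 34) = 1/((434/29)/(15 + 0) - 34) = 1/((434/29)/15 - 34) = 1/((1/15)*(434/29) - 34) = 1/(434/435 - 34) = 1/(-14356/435) = -435/14356 ≈ -0.030301)
v(W, Q) = -87 (v(W, Q) = 242 - 329 = -87)
v(d, -79)/704361 = -87/704361 = -87*1/704361 = -29/234787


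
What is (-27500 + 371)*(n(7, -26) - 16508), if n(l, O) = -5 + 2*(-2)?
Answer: 448089693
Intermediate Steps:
n(l, O) = -9 (n(l, O) = -5 - 4 = -9)
(-27500 + 371)*(n(7, -26) - 16508) = (-27500 + 371)*(-9 - 16508) = -27129*(-16517) = 448089693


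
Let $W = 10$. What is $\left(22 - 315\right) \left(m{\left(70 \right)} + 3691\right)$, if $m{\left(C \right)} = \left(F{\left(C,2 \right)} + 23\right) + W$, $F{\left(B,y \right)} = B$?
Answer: $-1111642$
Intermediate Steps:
$m{\left(C \right)} = 33 + C$ ($m{\left(C \right)} = \left(C + 23\right) + 10 = \left(23 + C\right) + 10 = 33 + C$)
$\left(22 - 315\right) \left(m{\left(70 \right)} + 3691\right) = \left(22 - 315\right) \left(\left(33 + 70\right) + 3691\right) = - 293 \left(103 + 3691\right) = \left(-293\right) 3794 = -1111642$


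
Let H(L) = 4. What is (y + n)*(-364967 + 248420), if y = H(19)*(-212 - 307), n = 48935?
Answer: -5461275873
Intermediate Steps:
y = -2076 (y = 4*(-212 - 307) = 4*(-519) = -2076)
(y + n)*(-364967 + 248420) = (-2076 + 48935)*(-364967 + 248420) = 46859*(-116547) = -5461275873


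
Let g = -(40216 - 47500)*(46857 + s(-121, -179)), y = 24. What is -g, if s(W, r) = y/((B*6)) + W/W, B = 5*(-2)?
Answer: -1706553792/5 ≈ -3.4131e+8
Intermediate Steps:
B = -10
s(W, r) = ⅗ (s(W, r) = 24/((-10*6)) + W/W = 24/(-60) + 1 = 24*(-1/60) + 1 = -⅖ + 1 = ⅗)
g = 1706553792/5 (g = -(40216 - 47500)*(46857 + ⅗) = -(-7284)*234288/5 = -1*(-1706553792/5) = 1706553792/5 ≈ 3.4131e+8)
-g = -1*1706553792/5 = -1706553792/5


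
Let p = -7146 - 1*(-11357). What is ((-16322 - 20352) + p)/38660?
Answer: -32463/38660 ≈ -0.83971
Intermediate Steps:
p = 4211 (p = -7146 + 11357 = 4211)
((-16322 - 20352) + p)/38660 = ((-16322 - 20352) + 4211)/38660 = (-36674 + 4211)*(1/38660) = -32463*1/38660 = -32463/38660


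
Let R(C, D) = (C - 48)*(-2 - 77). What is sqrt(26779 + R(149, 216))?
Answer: 20*sqrt(47) ≈ 137.11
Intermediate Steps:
R(C, D) = 3792 - 79*C (R(C, D) = (-48 + C)*(-79) = 3792 - 79*C)
sqrt(26779 + R(149, 216)) = sqrt(26779 + (3792 - 79*149)) = sqrt(26779 + (3792 - 11771)) = sqrt(26779 - 7979) = sqrt(18800) = 20*sqrt(47)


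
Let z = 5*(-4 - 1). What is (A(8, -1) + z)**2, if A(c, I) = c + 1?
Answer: 256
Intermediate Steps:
z = -25 (z = 5*(-5) = -25)
A(c, I) = 1 + c
(A(8, -1) + z)**2 = ((1 + 8) - 25)**2 = (9 - 25)**2 = (-16)**2 = 256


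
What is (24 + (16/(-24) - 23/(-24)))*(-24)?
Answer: -583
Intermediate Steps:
(24 + (16/(-24) - 23/(-24)))*(-24) = (24 + (16*(-1/24) - 23*(-1/24)))*(-24) = (24 + (-⅔ + 23/24))*(-24) = (24 + 7/24)*(-24) = (583/24)*(-24) = -583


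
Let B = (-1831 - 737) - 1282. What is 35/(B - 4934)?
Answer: -35/8784 ≈ -0.0039845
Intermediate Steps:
B = -3850 (B = -2568 - 1282 = -3850)
35/(B - 4934) = 35/(-3850 - 4934) = 35/(-8784) = 35*(-1/8784) = -35/8784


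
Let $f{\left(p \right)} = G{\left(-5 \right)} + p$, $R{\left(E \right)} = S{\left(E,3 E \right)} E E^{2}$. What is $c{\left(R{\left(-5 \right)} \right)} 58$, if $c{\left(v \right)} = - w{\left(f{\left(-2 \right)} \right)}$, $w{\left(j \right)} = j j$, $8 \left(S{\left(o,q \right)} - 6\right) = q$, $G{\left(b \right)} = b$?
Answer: $-2842$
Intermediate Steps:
$S{\left(o,q \right)} = 6 + \frac{q}{8}$
$R{\left(E \right)} = E^{3} \left(6 + \frac{3 E}{8}\right)$ ($R{\left(E \right)} = \left(6 + \frac{3 E}{8}\right) E E^{2} = \left(6 + \frac{3 E}{8}\right) E^{3} = E^{3} \left(6 + \frac{3 E}{8}\right)$)
$f{\left(p \right)} = -5 + p$
$w{\left(j \right)} = j^{2}$
$c{\left(v \right)} = -49$ ($c{\left(v \right)} = - \left(-5 - 2\right)^{2} = - \left(-7\right)^{2} = \left(-1\right) 49 = -49$)
$c{\left(R{\left(-5 \right)} \right)} 58 = \left(-49\right) 58 = -2842$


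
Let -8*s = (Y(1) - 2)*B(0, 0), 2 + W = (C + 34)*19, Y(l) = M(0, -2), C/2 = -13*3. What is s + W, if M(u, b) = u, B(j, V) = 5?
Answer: -3347/4 ≈ -836.75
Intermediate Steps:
C = -78 (C = 2*(-13*3) = 2*(-39) = -78)
Y(l) = 0
W = -838 (W = -2 + (-78 + 34)*19 = -2 - 44*19 = -2 - 836 = -838)
s = 5/4 (s = -(0 - 2)*5/8 = -(-1)*5/4 = -⅛*(-10) = 5/4 ≈ 1.2500)
s + W = 5/4 - 838 = -3347/4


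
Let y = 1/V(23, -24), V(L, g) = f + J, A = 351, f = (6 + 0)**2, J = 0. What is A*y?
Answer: 39/4 ≈ 9.7500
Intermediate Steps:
f = 36 (f = 6**2 = 36)
V(L, g) = 36 (V(L, g) = 36 + 0 = 36)
y = 1/36 ≈ 0.027778
A*y = 351*(1/36) = 39/4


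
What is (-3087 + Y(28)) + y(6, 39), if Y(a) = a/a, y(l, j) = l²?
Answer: -3050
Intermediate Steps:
Y(a) = 1
(-3087 + Y(28)) + y(6, 39) = (-3087 + 1) + 6² = -3086 + 36 = -3050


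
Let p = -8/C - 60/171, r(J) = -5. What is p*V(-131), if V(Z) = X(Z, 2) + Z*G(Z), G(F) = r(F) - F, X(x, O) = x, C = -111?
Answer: 3260852/703 ≈ 4638.5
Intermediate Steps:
G(F) = -5 - F
V(Z) = Z + Z*(-5 - Z)
p = -196/703 (p = -8/(-111) - 60/171 = -8*(-1/111) - 60*1/171 = 8/111 - 20/57 = -196/703 ≈ -0.27881)
p*V(-131) = -(-25676)*(-4 - 1*(-131))/703 = -(-25676)*(-4 + 131)/703 = -(-25676)*127/703 = -196/703*(-16637) = 3260852/703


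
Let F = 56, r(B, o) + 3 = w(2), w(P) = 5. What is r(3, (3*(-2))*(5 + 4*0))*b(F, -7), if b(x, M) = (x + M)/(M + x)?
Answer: 2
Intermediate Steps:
r(B, o) = 2 (r(B, o) = -3 + 5 = 2)
b(x, M) = 1 (b(x, M) = (M + x)/(M + x) = 1)
r(3, (3*(-2))*(5 + 4*0))*b(F, -7) = 2*1 = 2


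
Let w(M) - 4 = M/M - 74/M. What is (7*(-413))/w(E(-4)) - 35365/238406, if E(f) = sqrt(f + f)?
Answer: (-1308505*sqrt(2) + 1378817142*I)/(238406*(-10*I + 37*sqrt(2))) ≈ -20.522 + 106.61*I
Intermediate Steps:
E(f) = sqrt(2)*sqrt(f) (E(f) = sqrt(2*f) = sqrt(2)*sqrt(f))
w(M) = 5 - 74/M (w(M) = 4 + (M/M - 74/M) = 4 + (1 - 74/M) = 5 - 74/M)
(7*(-413))/w(E(-4)) - 35365/238406 = (7*(-413))/(5 - 74*(-I*sqrt(2)/4)) - 35365/238406 = -2891/(5 - 74*(-I*sqrt(2)/4)) - 35365*1/238406 = -2891/(5 - 74*(-I*sqrt(2)/4)) - 35365/238406 = -2891/(5 - (-37)*I*sqrt(2)/2) - 35365/238406 = -2891/(5 + 37*I*sqrt(2)/2) - 35365/238406 = -35365/238406 - 2891/(5 + 37*I*sqrt(2)/2)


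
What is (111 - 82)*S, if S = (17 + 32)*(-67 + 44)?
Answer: -32683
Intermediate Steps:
S = -1127 (S = 49*(-23) = -1127)
(111 - 82)*S = (111 - 82)*(-1127) = 29*(-1127) = -32683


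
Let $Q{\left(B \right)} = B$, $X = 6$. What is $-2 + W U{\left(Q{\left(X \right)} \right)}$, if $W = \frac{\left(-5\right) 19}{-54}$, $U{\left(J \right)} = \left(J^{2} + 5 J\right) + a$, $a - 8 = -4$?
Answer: $\frac{3271}{27} \approx 121.15$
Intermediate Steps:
$a = 4$ ($a = 8 - 4 = 4$)
$U{\left(J \right)} = 4 + J^{2} + 5 J$ ($U{\left(J \right)} = \left(J^{2} + 5 J\right) + 4 = 4 + J^{2} + 5 J$)
$W = \frac{95}{54}$ ($W = \left(-95\right) \left(- \frac{1}{54}\right) = \frac{95}{54} \approx 1.7593$)
$-2 + W U{\left(Q{\left(X \right)} \right)} = -2 + \frac{95 \left(4 + 6^{2} + 5 \cdot 6\right)}{54} = -2 + \frac{95 \left(4 + 36 + 30\right)}{54} = -2 + \frac{95}{54} \cdot 70 = -2 + \frac{3325}{27} = \frac{3271}{27}$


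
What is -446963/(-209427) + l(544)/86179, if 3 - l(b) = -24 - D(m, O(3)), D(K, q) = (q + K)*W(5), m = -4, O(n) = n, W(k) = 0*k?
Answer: 38524478906/18048209433 ≈ 2.1345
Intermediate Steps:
W(k) = 0
D(K, q) = 0 (D(K, q) = (q + K)*0 = (K + q)*0 = 0)
l(b) = 27 (l(b) = 3 - (-24 - 1*0) = 3 - (-24 + 0) = 3 - 1*(-24) = 3 + 24 = 27)
-446963/(-209427) + l(544)/86179 = -446963/(-209427) + 27/86179 = -446963*(-1/209427) + 27*(1/86179) = 446963/209427 + 27/86179 = 38524478906/18048209433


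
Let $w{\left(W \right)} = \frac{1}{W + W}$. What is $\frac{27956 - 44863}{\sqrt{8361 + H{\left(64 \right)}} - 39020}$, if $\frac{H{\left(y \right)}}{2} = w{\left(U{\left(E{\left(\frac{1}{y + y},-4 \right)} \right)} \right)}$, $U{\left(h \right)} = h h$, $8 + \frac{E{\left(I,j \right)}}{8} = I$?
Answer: $\frac{138081367926612}{318678972564475} + \frac{121071027 \sqrt{7142881}}{318678972564475} \approx 0.43431$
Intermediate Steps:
$E{\left(I,j \right)} = -64 + 8 I$
$U{\left(h \right)} = h^{2}$
$w{\left(W \right)} = \frac{1}{2 W}$
$H{\left(y \right)} = \frac{1}{\left(-64 + \frac{4}{y}\right)^{2}}$ ($H{\left(y \right)} = 2 \frac{1}{2 \left(-64 + \frac{8}{y + y}\right)^{2}} = 2 \frac{1}{2 \left(-64 + \frac{8}{2 y}\right)^{2}} = 2 \frac{1}{2 \left(-64 + 8 \frac{1}{2 y}\right)^{2}} = 2 \frac{1}{2 \left(-64 + \frac{4}{y}\right)^{2}} = \frac{1}{\left(-64 + \frac{4}{y}\right)^{2}}$)
$\frac{27956 - 44863}{\sqrt{8361 + H{\left(64 \right)}} - 39020} = \frac{27956 - 44863}{\sqrt{8361 + \frac{64^{2}}{16 \left(-1 + 16 \cdot 64\right)^{2}}} - 39020} = - \frac{16907}{\sqrt{8361 + \frac{1}{16} \cdot 4096 \frac{1}{\left(-1 + 1024\right)^{2}}} - 39020} = - \frac{16907}{\sqrt{8361 + \frac{1}{16} \cdot 4096 \cdot \frac{1}{1046529}} - 39020} = - \frac{16907}{\sqrt{8361 + \frac{256}{1046529}} - 39020} = - \frac{16907}{\sqrt{\frac{8750029225}{1046529}} - 39020} = - \frac{16907}{\frac{35 \sqrt{7142881}}{1023} - 39020} = - \frac{16907}{-39020 + \frac{35 \sqrt{7142881}}{1023}}$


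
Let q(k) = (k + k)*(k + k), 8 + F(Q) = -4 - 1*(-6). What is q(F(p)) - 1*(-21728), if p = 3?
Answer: 21872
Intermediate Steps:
F(Q) = -6 (F(Q) = -8 + (-4 - 1*(-6)) = -8 + (-4 + 6) = -8 + 2 = -6)
q(k) = 4*k**2 (q(k) = (2*k)*(2*k) = 4*k**2)
q(F(p)) - 1*(-21728) = 4*(-6)**2 - 1*(-21728) = 4*36 + 21728 = 144 + 21728 = 21872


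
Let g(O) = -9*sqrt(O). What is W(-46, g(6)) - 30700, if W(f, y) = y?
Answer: -30700 - 9*sqrt(6) ≈ -30722.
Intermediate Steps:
W(-46, g(6)) - 30700 = -9*sqrt(6) - 30700 = -30700 - 9*sqrt(6)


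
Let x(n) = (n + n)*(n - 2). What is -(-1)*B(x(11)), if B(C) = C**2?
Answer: 39204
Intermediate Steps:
x(n) = 2*n*(-2 + n) (x(n) = (2*n)*(-2 + n) = 2*n*(-2 + n))
-(-1)*B(x(11)) = -(-1)*(2*11*(-2 + 11))**2 = -(-1)*(2*11*9)**2 = -(-1)*198**2 = -(-1)*39204 = -1*(-39204) = 39204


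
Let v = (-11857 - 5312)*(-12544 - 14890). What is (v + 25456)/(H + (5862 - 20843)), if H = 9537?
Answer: -235519901/2722 ≈ -86525.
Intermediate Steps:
v = 471014346 (v = -17169*(-27434) = 471014346)
(v + 25456)/(H + (5862 - 20843)) = (471014346 + 25456)/(9537 + (5862 - 20843)) = 471039802/(9537 - 14981) = 471039802/(-5444) = 471039802*(-1/5444) = -235519901/2722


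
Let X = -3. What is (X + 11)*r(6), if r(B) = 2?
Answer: 16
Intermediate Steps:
(X + 11)*r(6) = (-3 + 11)*2 = 8*2 = 16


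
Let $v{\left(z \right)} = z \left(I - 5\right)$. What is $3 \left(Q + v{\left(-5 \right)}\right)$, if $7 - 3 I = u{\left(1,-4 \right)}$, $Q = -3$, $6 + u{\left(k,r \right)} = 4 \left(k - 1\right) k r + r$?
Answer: $-19$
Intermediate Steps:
$u{\left(k,r \right)} = -6 + r + k r \left(-4 + 4 k\right)$ ($u{\left(k,r \right)} = -6 + \left(4 \left(k - 1\right) k r + r\right) = -6 + \left(4 \left(-1 + k\right) k r + r\right) = -6 + \left(\left(-4 + 4 k\right) k r + r\right) = -6 + \left(k \left(-4 + 4 k\right) r + r\right) = -6 + \left(k r \left(-4 + 4 k\right) + r\right) = -6 + \left(r + k r \left(-4 + 4 k\right)\right) = -6 + r + k r \left(-4 + 4 k\right)$)
$I = \frac{17}{3}$ ($I = \frac{7}{3} - \frac{-6 - 4 - 4 \left(-4\right) + 4 \left(-4\right) 1^{2}}{3} = \frac{7}{3} - \frac{-6 - 4 + 16 + 4 \left(-4\right) 1}{3} = \frac{7}{3} - \frac{-6 - 4 + 16 - 16}{3} = \frac{7}{3} - - \frac{10}{3} = \frac{7}{3} + \frac{10}{3} = \frac{17}{3} \approx 5.6667$)
$v{\left(z \right)} = \frac{2 z}{3}$ ($v{\left(z \right)} = z \left(\frac{17}{3} - 5\right) = z \frac{2}{3} = \frac{2 z}{3}$)
$3 \left(Q + v{\left(-5 \right)}\right) = 3 \left(-3 + \frac{2}{3} \left(-5\right)\right) = 3 \left(-3 - \frac{10}{3}\right) = 3 \left(- \frac{19}{3}\right) = -19$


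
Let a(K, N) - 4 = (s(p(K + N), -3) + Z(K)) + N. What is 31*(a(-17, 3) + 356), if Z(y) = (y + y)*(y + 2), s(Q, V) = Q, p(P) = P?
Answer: 26629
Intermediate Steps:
Z(y) = 2*y*(2 + y) (Z(y) = (2*y)*(2 + y) = 2*y*(2 + y))
a(K, N) = 4 + K + 2*N + 2*K*(2 + K) (a(K, N) = 4 + (((K + N) + 2*K*(2 + K)) + N) = 4 + ((K + N + 2*K*(2 + K)) + N) = 4 + (K + 2*N + 2*K*(2 + K)) = 4 + K + 2*N + 2*K*(2 + K))
31*(a(-17, 3) + 356) = 31*((4 - 17 + 2*3 + 2*(-17)*(2 - 17)) + 356) = 31*((4 - 17 + 6 + 2*(-17)*(-15)) + 356) = 31*((4 - 17 + 6 + 510) + 356) = 31*(503 + 356) = 31*859 = 26629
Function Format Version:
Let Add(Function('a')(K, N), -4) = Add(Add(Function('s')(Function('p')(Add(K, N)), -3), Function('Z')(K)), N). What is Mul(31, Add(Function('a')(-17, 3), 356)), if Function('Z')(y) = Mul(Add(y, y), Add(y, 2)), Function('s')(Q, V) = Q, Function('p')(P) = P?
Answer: 26629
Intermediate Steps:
Function('Z')(y) = Mul(2, y, Add(2, y)) (Function('Z')(y) = Mul(Mul(2, y), Add(2, y)) = Mul(2, y, Add(2, y)))
Function('a')(K, N) = Add(4, K, Mul(2, N), Mul(2, K, Add(2, K))) (Function('a')(K, N) = Add(4, Add(Add(Add(K, N), Mul(2, K, Add(2, K))), N)) = Add(4, Add(Add(K, N, Mul(2, K, Add(2, K))), N)) = Add(4, Add(K, Mul(2, N), Mul(2, K, Add(2, K)))) = Add(4, K, Mul(2, N), Mul(2, K, Add(2, K))))
Mul(31, Add(Function('a')(-17, 3), 356)) = Mul(31, Add(Add(4, -17, Mul(2, 3), Mul(2, -17, Add(2, -17))), 356)) = Mul(31, Add(Add(4, -17, 6, Mul(2, -17, -15)), 356)) = Mul(31, Add(Add(4, -17, 6, 510), 356)) = Mul(31, Add(503, 356)) = Mul(31, 859) = 26629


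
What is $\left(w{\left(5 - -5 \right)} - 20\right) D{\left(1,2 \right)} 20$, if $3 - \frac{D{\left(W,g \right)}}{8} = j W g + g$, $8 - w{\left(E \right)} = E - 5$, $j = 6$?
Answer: $29920$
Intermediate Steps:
$w{\left(E \right)} = 13 - E$ ($w{\left(E \right)} = 8 - \left(E - 5\right) = 8 - \left(-5 + E\right) = 13 - E$)
$D{\left(W,g \right)} = 24 - 8 g - 48 W g$ ($D{\left(W,g \right)} = 24 - 8 \left(6 W g + g\right) = 24 - 8 \left(g + 6 W g\right) = 24 - \left(8 g + 48 W g\right) = 24 - 8 g - 48 W g$)
$\left(w{\left(5 - -5 \right)} - 20\right) D{\left(1,2 \right)} 20 = \left(\left(13 - \left(5 - -5\right)\right) - 20\right) \left(24 - 16 - 48 \cdot 2\right) 20 = \left(\left(13 - \left(5 + 5\right)\right) - 20\right) \left(24 - 16 - 96\right) 20 = \left(\left(13 - 10\right) - 20\right) \left(-88\right) 20 = \left(3 - 20\right) \left(-88\right) 20 = \left(-17\right) \left(-88\right) 20 = 1496 \cdot 20 = 29920$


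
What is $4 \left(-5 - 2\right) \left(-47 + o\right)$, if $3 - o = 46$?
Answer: $2520$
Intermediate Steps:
$o = -43$ ($o = 3 - 46 = -43$)
$4 \left(-5 - 2\right) \left(-47 + o\right) = 4 \left(-5 - 2\right) \left(-47 - 43\right) = 4 \left(-7\right) \left(-90\right) = \left(-28\right) \left(-90\right) = 2520$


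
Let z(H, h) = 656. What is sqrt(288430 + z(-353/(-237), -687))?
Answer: sqrt(289086) ≈ 537.67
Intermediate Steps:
sqrt(288430 + z(-353/(-237), -687)) = sqrt(288430 + 656) = sqrt(289086)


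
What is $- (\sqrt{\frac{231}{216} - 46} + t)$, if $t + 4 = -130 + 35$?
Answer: $99 - \frac{i \sqrt{6470}}{12} \approx 99.0 - 6.703 i$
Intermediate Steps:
$t = -99$ ($t = -4 + \left(-130 + 35\right) = -4 - 95 = -99$)
$- (\sqrt{\frac{231}{216} - 46} + t) = - (\sqrt{\frac{231}{216} - 46} - 99) = - (\sqrt{231 \cdot \frac{1}{216} - 46} - 99) = - (\sqrt{\frac{77}{72} - 46} - 99) = - (\sqrt{- \frac{3235}{72}} - 99) = - (\frac{i \sqrt{6470}}{12} - 99) = - (-99 + \frac{i \sqrt{6470}}{12}) = 99 - \frac{i \sqrt{6470}}{12}$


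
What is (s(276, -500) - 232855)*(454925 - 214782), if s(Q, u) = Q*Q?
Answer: -37625365097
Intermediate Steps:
s(Q, u) = Q**2
(s(276, -500) - 232855)*(454925 - 214782) = (276**2 - 232855)*(454925 - 214782) = (76176 - 232855)*240143 = -156679*240143 = -37625365097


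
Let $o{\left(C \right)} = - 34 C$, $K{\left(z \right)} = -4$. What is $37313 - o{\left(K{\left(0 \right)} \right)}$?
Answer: $37177$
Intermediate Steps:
$37313 - o{\left(K{\left(0 \right)} \right)} = 37313 - \left(-34\right) \left(-4\right) = 37313 - 136 = 37177$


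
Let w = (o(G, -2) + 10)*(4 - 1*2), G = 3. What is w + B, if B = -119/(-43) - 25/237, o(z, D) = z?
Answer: 292094/10191 ≈ 28.662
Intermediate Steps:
B = 27128/10191 (B = -119*(-1/43) - 25*1/237 = 119/43 - 25/237 = 27128/10191 ≈ 2.6620)
w = 26 (w = (3 + 10)*(4 - 1*2) = 13*(4 - 2) = 13*2 = 26)
w + B = 26 + 27128/10191 = 292094/10191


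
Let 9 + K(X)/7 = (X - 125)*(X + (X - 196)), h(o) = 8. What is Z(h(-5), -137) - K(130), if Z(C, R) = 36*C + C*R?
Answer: -2985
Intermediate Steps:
K(X) = -63 + 7*(-196 + 2*X)*(-125 + X) (K(X) = -63 + 7*((X - 125)*(X + (X - 196))) = -63 + 7*((-125 + X)*(X + (-196 + X))) = -63 + 7*((-125 + X)*(-196 + 2*X)) = -63 + 7*((-196 + 2*X)*(-125 + X)) = -63 + 7*(-196 + 2*X)*(-125 + X))
Z(h(-5), -137) - K(130) = 8*(36 - 137) - (171437 - 3122*130 + 14*130**2) = 8*(-101) - (171437 - 405860 + 14*16900) = -808 - (171437 - 405860 + 236600) = -808 - 1*2177 = -808 - 2177 = -2985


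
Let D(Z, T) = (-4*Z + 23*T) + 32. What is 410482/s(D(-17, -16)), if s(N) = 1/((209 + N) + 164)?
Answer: 43100610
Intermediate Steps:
D(Z, T) = 32 - 4*Z + 23*T
s(N) = 1/(373 + N)
410482/s(D(-17, -16)) = 410482/(1/(373 + (32 - 4*(-17) + 23*(-16)))) = 410482/(1/(373 + (32 + 68 - 368))) = 410482/(1/(373 - 268)) = 410482/(1/105) = 410482*105 = 43100610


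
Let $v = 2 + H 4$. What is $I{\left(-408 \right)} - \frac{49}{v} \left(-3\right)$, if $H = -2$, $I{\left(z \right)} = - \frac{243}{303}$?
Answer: $- \frac{5111}{202} \approx -25.302$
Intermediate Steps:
$I{\left(z \right)} = - \frac{81}{101}$ ($I{\left(z \right)} = \left(-243\right) \frac{1}{303} = - \frac{81}{101}$)
$v = -6$ ($v = 2 - 8 = -6$)
$I{\left(-408 \right)} - \frac{49}{v} \left(-3\right) = - \frac{81}{101} - \frac{49}{-6} \left(-3\right) = - \frac{81}{101} - 49 \left(- \frac{1}{6}\right) \left(-3\right) = - \frac{81}{101} - \left(- \frac{49}{6}\right) \left(-3\right) = - \frac{81}{101} - \frac{49}{2} = - \frac{5111}{202}$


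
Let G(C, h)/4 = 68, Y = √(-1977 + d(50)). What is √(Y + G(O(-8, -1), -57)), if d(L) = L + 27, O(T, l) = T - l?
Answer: √(272 + 10*I*√19) ≈ 16.545 + 1.3173*I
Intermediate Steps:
d(L) = 27 + L
Y = 10*I*√19 (Y = √(-1977 + (27 + 50)) = √(-1977 + 77) = √(-1900) = 10*I*√19 ≈ 43.589*I)
G(C, h) = 272 (G(C, h) = 4*68 = 272)
√(Y + G(O(-8, -1), -57)) = √(10*I*√19 + 272) = √(272 + 10*I*√19)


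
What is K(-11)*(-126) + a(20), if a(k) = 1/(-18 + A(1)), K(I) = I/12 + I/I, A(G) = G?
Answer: -359/34 ≈ -10.559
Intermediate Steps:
K(I) = 1 + I/12 (K(I) = I*(1/12) + 1 = I/12 + 1 = 1 + I/12)
a(k) = -1/17 (a(k) = 1/(-18 + 1) = 1/(-17) = -1/17)
K(-11)*(-126) + a(20) = (1 + (1/12)*(-11))*(-126) - 1/17 = (1 - 11/12)*(-126) - 1/17 = (1/12)*(-126) - 1/17 = -21/2 - 1/17 = -359/34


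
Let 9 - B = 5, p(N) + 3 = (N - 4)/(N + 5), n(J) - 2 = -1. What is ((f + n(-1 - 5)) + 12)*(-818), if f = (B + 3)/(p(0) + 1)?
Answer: -8589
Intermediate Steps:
n(J) = 1 (n(J) = 2 - 1 = 1)
p(N) = -3 + (-4 + N)/(5 + N) (p(N) = -3 + (N - 4)/(N + 5) = -3 + (-4 + N)/(5 + N))
B = 4 (B = 9 - 1*5 = 9 - 5 = 4)
f = -5/2 (f = (4 + 3)/((-19 - 2*0)/(5 + 0) + 1) = 7/((-19 + 0)/5 + 1) = 7/((⅕)*(-19) + 1) = 7/(-19/5 + 1) = 7/(-14/5) = 7*(-5/14) = -5/2 ≈ -2.5000)
((f + n(-1 - 5)) + 12)*(-818) = ((-5/2 + 1) + 12)*(-818) = (-3/2 + 12)*(-818) = (21/2)*(-818) = -8589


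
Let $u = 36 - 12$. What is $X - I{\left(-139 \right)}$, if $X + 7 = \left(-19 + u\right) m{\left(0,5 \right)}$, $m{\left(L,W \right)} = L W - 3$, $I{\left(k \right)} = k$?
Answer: $117$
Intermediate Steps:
$m{\left(L,W \right)} = -3 + L W$
$u = 24$ ($u = 36 - 12 = 24$)
$X = -22$ ($X = -7 + \left(-19 + 24\right) \left(-3 + 0 \cdot 5\right) = -7 + 5 \left(-3 + 0\right) = -7 + 5 \left(-3\right) = -7 - 15 = -22$)
$X - I{\left(-139 \right)} = -22 - -139 = -22 + 139 = 117$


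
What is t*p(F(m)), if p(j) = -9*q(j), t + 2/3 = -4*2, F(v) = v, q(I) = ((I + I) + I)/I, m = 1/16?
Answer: 234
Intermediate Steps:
m = 1/16 ≈ 0.062500
q(I) = 3 (q(I) = (2*I + I)/I = (3*I)/I = 3)
t = -26/3 (t = -2/3 - 4*2 = -2/3 - 8 = -26/3 ≈ -8.6667)
p(j) = -27 (p(j) = -9*3 = -27)
t*p(F(m)) = -26/3*(-27) = 234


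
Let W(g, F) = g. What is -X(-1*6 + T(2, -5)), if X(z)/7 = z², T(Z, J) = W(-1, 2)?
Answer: -343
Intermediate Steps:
T(Z, J) = -1
X(z) = 7*z²
-X(-1*6 + T(2, -5)) = -7*(-1*6 - 1)² = -7*(-6 - 1)² = -7*(-7)² = -7*49 = -1*343 = -343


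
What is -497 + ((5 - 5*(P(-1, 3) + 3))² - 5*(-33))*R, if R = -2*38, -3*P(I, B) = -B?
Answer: -30137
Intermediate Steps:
P(I, B) = B/3 (P(I, B) = -(-1)*B/3 = B/3)
R = -76
-497 + ((5 - 5*(P(-1, 3) + 3))² - 5*(-33))*R = -497 + ((5 - 5*((⅓)*3 + 3))² - 5*(-33))*(-76) = -497 + ((5 - 5*(1 + 3))² + 165)*(-76) = -497 + ((5 - 5*4)² + 165)*(-76) = -497 + ((5 - 20)² + 165)*(-76) = -497 + ((-15)² + 165)*(-76) = -497 + (225 + 165)*(-76) = -497 + 390*(-76) = -497 - 29640 = -30137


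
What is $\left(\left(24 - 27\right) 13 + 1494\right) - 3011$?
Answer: $-1556$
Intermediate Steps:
$\left(\left(24 - 27\right) 13 + 1494\right) - 3011 = \left(\left(-3\right) 13 + 1494\right) - 3011 = \left(-39 + 1494\right) - 3011 = 1455 - 3011 = -1556$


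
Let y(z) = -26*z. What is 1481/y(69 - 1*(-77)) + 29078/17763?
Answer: 2712035/2175108 ≈ 1.2469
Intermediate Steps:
1481/y(69 - 1*(-77)) + 29078/17763 = 1481/((-26*(69 - 1*(-77)))) + 29078/17763 = 1481/((-26*(69 + 77))) + 29078*(1/17763) = 1481/((-26*146)) + 938/573 = 1481/(-3796) + 938/573 = 1481*(-1/3796) + 938/573 = -1481/3796 + 938/573 = 2712035/2175108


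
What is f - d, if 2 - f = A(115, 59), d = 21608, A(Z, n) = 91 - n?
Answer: -21638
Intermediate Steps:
f = -30 (f = 2 - (91 - 1*59) = 2 - (91 - 59) = 2 - 1*32 = 2 - 32 = -30)
f - d = -30 - 1*21608 = -30 - 21608 = -21638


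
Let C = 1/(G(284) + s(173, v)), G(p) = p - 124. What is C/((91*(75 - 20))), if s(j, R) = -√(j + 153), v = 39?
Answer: 16/12649637 + √326/126496370 ≈ 1.4076e-6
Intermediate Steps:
G(p) = -124 + p
s(j, R) = -√(153 + j)
C = 1/(160 - √326) (C = 1/((-124 + 284) - √(153 + 173)) = 1/(160 - √326) ≈ 0.0070450)
C/((91*(75 - 20))) = (80/12637 + √326/25274)/((91*(75 - 20))) = (80/12637 + √326/25274)/((91*55)) = (80/12637 + √326/25274)/5005 = (80/12637 + √326/25274)*(1/5005) = 16/12649637 + √326/126496370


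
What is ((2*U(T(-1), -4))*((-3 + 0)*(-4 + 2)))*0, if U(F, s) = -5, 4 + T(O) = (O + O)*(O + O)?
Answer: 0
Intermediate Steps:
T(O) = -4 + 4*O**2 (T(O) = -4 + (O + O)*(O + O) = -4 + (2*O)*(2*O) = -4 + 4*O**2)
((2*U(T(-1), -4))*((-3 + 0)*(-4 + 2)))*0 = ((2*(-5))*((-3 + 0)*(-4 + 2)))*0 = -(-30)*(-2)*0 = -10*6*0 = -60*0 = 0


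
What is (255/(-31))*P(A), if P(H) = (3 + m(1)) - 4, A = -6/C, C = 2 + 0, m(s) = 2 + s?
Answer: -510/31 ≈ -16.452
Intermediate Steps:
C = 2
A = -3 (A = -6/2 = -6*1/2 = -3)
P(H) = 2 (P(H) = (3 + (2 + 1)) - 4 = (3 + 3) - 4 = 6 - 4 = 2)
(255/(-31))*P(A) = (255/(-31))*2 = (255*(-1/31))*2 = -255/31*2 = -510/31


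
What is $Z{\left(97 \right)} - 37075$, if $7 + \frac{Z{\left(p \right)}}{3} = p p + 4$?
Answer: $-8857$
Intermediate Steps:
$Z{\left(p \right)} = -9 + 3 p^{2}$ ($Z{\left(p \right)} = -21 + 3 \left(p p + 4\right) = -21 + 3 \left(p^{2} + 4\right) = -21 + 3 \left(4 + p^{2}\right) = -21 + \left(12 + 3 p^{2}\right) = -9 + 3 p^{2}$)
$Z{\left(97 \right)} - 37075 = \left(-9 + 3 \cdot 97^{2}\right) - 37075 = \left(-9 + 3 \cdot 9409\right) - 37075 = \left(-9 + 28227\right) - 37075 = 28218 - 37075 = -8857$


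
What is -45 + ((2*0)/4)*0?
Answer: -45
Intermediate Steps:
-45 + ((2*0)/4)*0 = -45 + (0*(¼))*0 = -45 + 0*0 = -45 + 0 = -45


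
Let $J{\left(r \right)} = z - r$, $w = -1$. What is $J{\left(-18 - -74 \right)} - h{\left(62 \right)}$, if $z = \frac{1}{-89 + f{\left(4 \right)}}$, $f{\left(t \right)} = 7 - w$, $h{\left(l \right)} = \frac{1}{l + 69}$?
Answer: $- \frac{594428}{10611} \approx -56.02$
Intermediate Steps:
$h{\left(l \right)} = \frac{1}{69 + l}$
$f{\left(t \right)} = 8$ ($f{\left(t \right)} = 7 - -1 = 7 + 1 = 8$)
$z = - \frac{1}{81}$ ($z = \frac{1}{-89 + 8} = \frac{1}{-81} = - \frac{1}{81} \approx -0.012346$)
$J{\left(r \right)} = - \frac{1}{81} - r$
$J{\left(-18 - -74 \right)} - h{\left(62 \right)} = \left(- \frac{1}{81} - \left(-18 - -74\right)\right) - \frac{1}{69 + 62} = \left(- \frac{1}{81} - \left(-18 + 74\right)\right) - \frac{1}{131} = \left(- \frac{1}{81} - 56\right) - \frac{1}{131} = - \frac{4537}{81} - \frac{1}{131} = - \frac{594428}{10611}$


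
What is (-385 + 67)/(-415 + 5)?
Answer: 159/205 ≈ 0.77561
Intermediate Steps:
(-385 + 67)/(-415 + 5) = -318/(-410) = -318*(-1/410) = 159/205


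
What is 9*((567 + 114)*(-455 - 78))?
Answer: -3266757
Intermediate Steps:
9*((567 + 114)*(-455 - 78)) = 9*(681*(-533)) = 9*(-362973) = -3266757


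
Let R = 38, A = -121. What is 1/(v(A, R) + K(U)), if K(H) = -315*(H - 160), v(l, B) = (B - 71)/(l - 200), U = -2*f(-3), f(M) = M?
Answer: 107/5190581 ≈ 2.0614e-5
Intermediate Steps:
U = 6 (U = -2*(-3) = 6)
v(l, B) = (-71 + B)/(-200 + l)
K(H) = 50400 - 315*H (K(H) = -315*(-160 + H) = 50400 - 315*H)
1/(v(A, R) + K(U)) = 1/((-71 + 38)/(-200 - 121) + (50400 - 315*6)) = 1/(-33/(-321) + (50400 - 1890)) = 1/(-1/321*(-33) + 48510) = 1/(11/107 + 48510) = 1/(5190581/107) = 107/5190581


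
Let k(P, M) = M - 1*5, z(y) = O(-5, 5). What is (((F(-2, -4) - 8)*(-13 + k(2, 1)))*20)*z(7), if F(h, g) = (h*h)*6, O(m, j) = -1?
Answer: 5440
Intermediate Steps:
z(y) = -1
k(P, M) = -5 + M (k(P, M) = M - 5 = -5 + M)
F(h, g) = 6*h² (F(h, g) = h²*6 = 6*h²)
(((F(-2, -4) - 8)*(-13 + k(2, 1)))*20)*z(7) = (((6*(-2)² - 8)*(-13 + (-5 + 1)))*20)*(-1) = (((6*4 - 8)*(-13 - 4))*20)*(-1) = (((24 - 8)*(-17))*20)*(-1) = ((16*(-17))*20)*(-1) = -272*20*(-1) = -5440*(-1) = 5440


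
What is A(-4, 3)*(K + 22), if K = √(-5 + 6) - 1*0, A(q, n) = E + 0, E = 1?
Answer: 23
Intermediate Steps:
A(q, n) = 1 (A(q, n) = 1 + 0 = 1)
K = 1 (K = √1 + 0 = 1 + 0 = 1)
A(-4, 3)*(K + 22) = 1*(1 + 22) = 1*23 = 23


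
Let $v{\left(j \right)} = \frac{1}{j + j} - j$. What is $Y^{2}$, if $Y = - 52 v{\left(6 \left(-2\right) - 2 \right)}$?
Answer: $\frac{25836889}{49} \approx 5.2728 \cdot 10^{5}$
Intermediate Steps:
$v{\left(j \right)} = \frac{1}{2 j} - j$
$Y = - \frac{5083}{7}$ ($Y = - 52 \left(\frac{1}{2 \left(6 \left(-2\right) - 2\right)} - \left(6 \left(-2\right) - 2\right)\right) = - 52 \left(\frac{1}{2 \left(-12 - 2\right)} - \left(-12 - 2\right)\right) = - 52 \left(\frac{1}{2 \left(-14\right)} - -14\right) = - 52 \left(\frac{1}{2} \left(- \frac{1}{14}\right) + 14\right) = - 52 \left(- \frac{1}{28} + 14\right) = \left(-52\right) \frac{391}{28} = - \frac{5083}{7} \approx -726.14$)
$Y^{2} = \left(- \frac{5083}{7}\right)^{2} = \frac{25836889}{49}$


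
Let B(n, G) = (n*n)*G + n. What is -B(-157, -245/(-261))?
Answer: -5998028/261 ≈ -22981.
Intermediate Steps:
B(n, G) = n + G*n**2 (B(n, G) = n**2*G + n = G*n**2 + n = n + G*n**2)
-B(-157, -245/(-261)) = -(-157)*(1 - 245/(-261)*(-157)) = -(-157)*(1 - 245*(-1/261)*(-157)) = -(-157)*(1 + (245/261)*(-157)) = -(-157)*(1 - 38465/261) = -(-157)*(-38204)/261 = -1*5998028/261 = -5998028/261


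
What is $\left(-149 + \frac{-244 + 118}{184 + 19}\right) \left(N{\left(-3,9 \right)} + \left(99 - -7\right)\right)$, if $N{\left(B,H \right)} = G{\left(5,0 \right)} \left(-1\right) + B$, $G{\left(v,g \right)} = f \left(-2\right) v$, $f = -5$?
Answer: $- \frac{229967}{29} \approx -7929.9$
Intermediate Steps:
$G{\left(v,g \right)} = 10 v$ ($G{\left(v,g \right)} = \left(-5\right) \left(-2\right) v = 10 v$)
$N{\left(B,H \right)} = -50 + B$ ($N{\left(B,H \right)} = 10 \cdot 5 \left(-1\right) + B = 50 \left(-1\right) + B = -50 + B$)
$\left(-149 + \frac{-244 + 118}{184 + 19}\right) \left(N{\left(-3,9 \right)} + \left(99 - -7\right)\right) = \left(-149 + \frac{-244 + 118}{184 + 19}\right) \left(\left(-50 - 3\right) + \left(99 - -7\right)\right) = \left(-149 - \frac{126}{203}\right) \left(-53 + \left(99 + 7\right)\right) = \left(-149 - \frac{18}{29}\right) \left(-53 + 106\right) = \left(-149 - \frac{18}{29}\right) 53 = \left(- \frac{4339}{29}\right) 53 = - \frac{229967}{29}$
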